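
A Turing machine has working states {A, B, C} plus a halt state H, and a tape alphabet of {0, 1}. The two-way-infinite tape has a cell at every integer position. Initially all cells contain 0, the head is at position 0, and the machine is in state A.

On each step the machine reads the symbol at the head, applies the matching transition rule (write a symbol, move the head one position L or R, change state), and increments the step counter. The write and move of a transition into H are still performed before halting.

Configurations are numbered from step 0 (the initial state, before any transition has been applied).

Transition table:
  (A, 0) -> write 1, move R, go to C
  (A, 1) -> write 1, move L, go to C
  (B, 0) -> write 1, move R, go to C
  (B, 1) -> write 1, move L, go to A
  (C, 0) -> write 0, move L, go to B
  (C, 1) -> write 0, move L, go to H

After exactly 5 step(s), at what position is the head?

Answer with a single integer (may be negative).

Step 1: in state A at pos 0, read 0 -> (A,0)->write 1,move R,goto C. Now: state=C, head=1, tape[-1..2]=0100 (head:   ^)
Step 2: in state C at pos 1, read 0 -> (C,0)->write 0,move L,goto B. Now: state=B, head=0, tape[-1..2]=0100 (head:  ^)
Step 3: in state B at pos 0, read 1 -> (B,1)->write 1,move L,goto A. Now: state=A, head=-1, tape[-2..2]=00100 (head:  ^)
Step 4: in state A at pos -1, read 0 -> (A,0)->write 1,move R,goto C. Now: state=C, head=0, tape[-2..2]=01100 (head:   ^)
Step 5: in state C at pos 0, read 1 -> (C,1)->write 0,move L,goto H. Now: state=H, head=-1, tape[-2..2]=01000 (head:  ^)

Answer: -1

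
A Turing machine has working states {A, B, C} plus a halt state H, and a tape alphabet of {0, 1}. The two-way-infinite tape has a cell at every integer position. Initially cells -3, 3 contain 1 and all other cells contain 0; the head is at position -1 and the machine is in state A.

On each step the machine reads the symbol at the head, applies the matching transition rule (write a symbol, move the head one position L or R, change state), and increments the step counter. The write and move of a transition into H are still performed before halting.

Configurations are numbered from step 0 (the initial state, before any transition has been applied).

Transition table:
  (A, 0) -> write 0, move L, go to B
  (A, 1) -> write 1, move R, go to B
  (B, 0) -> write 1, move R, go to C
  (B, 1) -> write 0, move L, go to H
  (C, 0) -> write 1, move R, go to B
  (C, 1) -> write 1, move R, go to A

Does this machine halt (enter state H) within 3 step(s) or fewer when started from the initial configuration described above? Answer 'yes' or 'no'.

Step 1: in state A at pos -1, read 0 -> (A,0)->write 0,move L,goto B. Now: state=B, head=-2, tape[-4..4]=010000010 (head:   ^)
Step 2: in state B at pos -2, read 0 -> (B,0)->write 1,move R,goto C. Now: state=C, head=-1, tape[-4..4]=011000010 (head:    ^)
Step 3: in state C at pos -1, read 0 -> (C,0)->write 1,move R,goto B. Now: state=B, head=0, tape[-4..4]=011100010 (head:     ^)
After 3 step(s): state = B (not H) -> not halted within 3 -> no

Answer: no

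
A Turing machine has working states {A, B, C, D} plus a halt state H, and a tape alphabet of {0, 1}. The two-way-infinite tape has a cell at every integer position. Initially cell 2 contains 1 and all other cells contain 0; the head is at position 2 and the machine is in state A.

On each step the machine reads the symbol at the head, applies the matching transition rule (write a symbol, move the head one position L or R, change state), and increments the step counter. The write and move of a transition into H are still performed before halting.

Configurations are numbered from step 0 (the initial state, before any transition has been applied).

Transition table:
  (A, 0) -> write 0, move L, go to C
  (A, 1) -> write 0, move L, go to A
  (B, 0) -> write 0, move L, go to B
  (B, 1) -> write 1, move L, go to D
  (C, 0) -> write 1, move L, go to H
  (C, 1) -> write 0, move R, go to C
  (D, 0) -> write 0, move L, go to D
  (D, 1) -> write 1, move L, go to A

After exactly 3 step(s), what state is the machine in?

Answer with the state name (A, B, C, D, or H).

Step 1: in state A at pos 2, read 1 -> (A,1)->write 0,move L,goto A. Now: state=A, head=1, tape[0..3]=0000 (head:  ^)
Step 2: in state A at pos 1, read 0 -> (A,0)->write 0,move L,goto C. Now: state=C, head=0, tape[-1..3]=00000 (head:  ^)
Step 3: in state C at pos 0, read 0 -> (C,0)->write 1,move L,goto H. Now: state=H, head=-1, tape[-2..3]=001000 (head:  ^)

Answer: H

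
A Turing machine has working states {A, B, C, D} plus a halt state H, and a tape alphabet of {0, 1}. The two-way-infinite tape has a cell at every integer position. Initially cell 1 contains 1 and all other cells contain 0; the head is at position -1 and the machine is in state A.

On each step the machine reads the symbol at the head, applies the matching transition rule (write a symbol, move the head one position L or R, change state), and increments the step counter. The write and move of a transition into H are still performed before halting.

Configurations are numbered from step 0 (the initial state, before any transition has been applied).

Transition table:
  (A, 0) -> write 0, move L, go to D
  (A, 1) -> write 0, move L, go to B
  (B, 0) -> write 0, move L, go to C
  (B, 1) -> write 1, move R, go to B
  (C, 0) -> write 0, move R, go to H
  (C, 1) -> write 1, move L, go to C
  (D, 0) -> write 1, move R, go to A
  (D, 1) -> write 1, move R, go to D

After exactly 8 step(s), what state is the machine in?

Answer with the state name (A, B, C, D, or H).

Answer: A

Derivation:
Step 1: in state A at pos -1, read 0 -> (A,0)->write 0,move L,goto D. Now: state=D, head=-2, tape[-3..2]=000010 (head:  ^)
Step 2: in state D at pos -2, read 0 -> (D,0)->write 1,move R,goto A. Now: state=A, head=-1, tape[-3..2]=010010 (head:   ^)
Step 3: in state A at pos -1, read 0 -> (A,0)->write 0,move L,goto D. Now: state=D, head=-2, tape[-3..2]=010010 (head:  ^)
Step 4: in state D at pos -2, read 1 -> (D,1)->write 1,move R,goto D. Now: state=D, head=-1, tape[-3..2]=010010 (head:   ^)
Step 5: in state D at pos -1, read 0 -> (D,0)->write 1,move R,goto A. Now: state=A, head=0, tape[-3..2]=011010 (head:    ^)
Step 6: in state A at pos 0, read 0 -> (A,0)->write 0,move L,goto D. Now: state=D, head=-1, tape[-3..2]=011010 (head:   ^)
Step 7: in state D at pos -1, read 1 -> (D,1)->write 1,move R,goto D. Now: state=D, head=0, tape[-3..2]=011010 (head:    ^)
Step 8: in state D at pos 0, read 0 -> (D,0)->write 1,move R,goto A. Now: state=A, head=1, tape[-3..2]=011110 (head:     ^)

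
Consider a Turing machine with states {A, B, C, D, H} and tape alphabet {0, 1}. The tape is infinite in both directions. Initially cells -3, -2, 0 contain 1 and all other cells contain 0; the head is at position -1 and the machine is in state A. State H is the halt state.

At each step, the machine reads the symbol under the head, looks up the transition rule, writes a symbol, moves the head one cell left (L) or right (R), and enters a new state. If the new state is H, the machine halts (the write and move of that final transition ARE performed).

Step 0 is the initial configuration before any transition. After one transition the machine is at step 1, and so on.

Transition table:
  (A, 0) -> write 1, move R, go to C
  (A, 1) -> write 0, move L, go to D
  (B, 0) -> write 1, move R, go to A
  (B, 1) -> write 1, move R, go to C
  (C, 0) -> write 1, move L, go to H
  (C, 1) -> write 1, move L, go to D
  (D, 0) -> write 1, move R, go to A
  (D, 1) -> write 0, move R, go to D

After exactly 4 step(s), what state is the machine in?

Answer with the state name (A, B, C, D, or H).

Step 1: in state A at pos -1, read 0 -> (A,0)->write 1,move R,goto C. Now: state=C, head=0, tape[-4..1]=011110 (head:     ^)
Step 2: in state C at pos 0, read 1 -> (C,1)->write 1,move L,goto D. Now: state=D, head=-1, tape[-4..1]=011110 (head:    ^)
Step 3: in state D at pos -1, read 1 -> (D,1)->write 0,move R,goto D. Now: state=D, head=0, tape[-4..1]=011010 (head:     ^)
Step 4: in state D at pos 0, read 1 -> (D,1)->write 0,move R,goto D. Now: state=D, head=1, tape[-4..2]=0110000 (head:      ^)

Answer: D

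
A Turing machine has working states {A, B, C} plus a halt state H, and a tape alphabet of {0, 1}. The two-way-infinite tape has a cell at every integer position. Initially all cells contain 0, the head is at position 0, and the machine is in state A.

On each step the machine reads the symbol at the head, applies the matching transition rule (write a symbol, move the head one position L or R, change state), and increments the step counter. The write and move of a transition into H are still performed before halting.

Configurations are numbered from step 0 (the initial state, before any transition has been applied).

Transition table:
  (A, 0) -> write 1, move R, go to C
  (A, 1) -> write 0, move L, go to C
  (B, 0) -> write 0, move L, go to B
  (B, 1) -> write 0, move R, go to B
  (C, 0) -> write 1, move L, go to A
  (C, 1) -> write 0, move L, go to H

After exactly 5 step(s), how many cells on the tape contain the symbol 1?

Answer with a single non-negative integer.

Answer: 3

Derivation:
Step 1: in state A at pos 0, read 0 -> (A,0)->write 1,move R,goto C. Now: state=C, head=1, tape[-1..2]=0100 (head:   ^)
Step 2: in state C at pos 1, read 0 -> (C,0)->write 1,move L,goto A. Now: state=A, head=0, tape[-1..2]=0110 (head:  ^)
Step 3: in state A at pos 0, read 1 -> (A,1)->write 0,move L,goto C. Now: state=C, head=-1, tape[-2..2]=00010 (head:  ^)
Step 4: in state C at pos -1, read 0 -> (C,0)->write 1,move L,goto A. Now: state=A, head=-2, tape[-3..2]=001010 (head:  ^)
Step 5: in state A at pos -2, read 0 -> (A,0)->write 1,move R,goto C. Now: state=C, head=-1, tape[-3..2]=011010 (head:   ^)
Cells containing 1 after step 5: {-2, -1, 1} -> 3 cell(s)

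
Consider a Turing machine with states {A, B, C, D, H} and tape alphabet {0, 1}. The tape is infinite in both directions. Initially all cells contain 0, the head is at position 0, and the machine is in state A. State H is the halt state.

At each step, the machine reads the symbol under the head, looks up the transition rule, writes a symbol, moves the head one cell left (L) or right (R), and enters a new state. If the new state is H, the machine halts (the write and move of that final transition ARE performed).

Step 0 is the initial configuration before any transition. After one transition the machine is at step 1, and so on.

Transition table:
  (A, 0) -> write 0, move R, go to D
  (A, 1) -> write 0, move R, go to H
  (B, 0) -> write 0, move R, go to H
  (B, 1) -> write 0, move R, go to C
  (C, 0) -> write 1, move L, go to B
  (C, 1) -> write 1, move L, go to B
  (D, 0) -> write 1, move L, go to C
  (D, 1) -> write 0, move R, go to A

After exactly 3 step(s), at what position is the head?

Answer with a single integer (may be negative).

Answer: -1

Derivation:
Step 1: in state A at pos 0, read 0 -> (A,0)->write 0,move R,goto D. Now: state=D, head=1, tape[-1..2]=0000 (head:   ^)
Step 2: in state D at pos 1, read 0 -> (D,0)->write 1,move L,goto C. Now: state=C, head=0, tape[-1..2]=0010 (head:  ^)
Step 3: in state C at pos 0, read 0 -> (C,0)->write 1,move L,goto B. Now: state=B, head=-1, tape[-2..2]=00110 (head:  ^)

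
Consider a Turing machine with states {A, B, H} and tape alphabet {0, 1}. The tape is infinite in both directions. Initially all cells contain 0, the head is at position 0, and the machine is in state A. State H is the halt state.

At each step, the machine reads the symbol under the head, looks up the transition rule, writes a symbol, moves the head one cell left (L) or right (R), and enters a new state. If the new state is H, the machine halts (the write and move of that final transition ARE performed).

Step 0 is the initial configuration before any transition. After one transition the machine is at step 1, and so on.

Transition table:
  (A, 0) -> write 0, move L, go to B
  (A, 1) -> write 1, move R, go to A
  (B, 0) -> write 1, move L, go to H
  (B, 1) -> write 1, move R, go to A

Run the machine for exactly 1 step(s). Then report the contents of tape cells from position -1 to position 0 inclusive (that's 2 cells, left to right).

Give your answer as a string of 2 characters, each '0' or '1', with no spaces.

Answer: 00

Derivation:
Step 1: in state A at pos 0, read 0 -> (A,0)->write 0,move L,goto B. Now: state=B, head=-1, tape[-2..1]=0000 (head:  ^)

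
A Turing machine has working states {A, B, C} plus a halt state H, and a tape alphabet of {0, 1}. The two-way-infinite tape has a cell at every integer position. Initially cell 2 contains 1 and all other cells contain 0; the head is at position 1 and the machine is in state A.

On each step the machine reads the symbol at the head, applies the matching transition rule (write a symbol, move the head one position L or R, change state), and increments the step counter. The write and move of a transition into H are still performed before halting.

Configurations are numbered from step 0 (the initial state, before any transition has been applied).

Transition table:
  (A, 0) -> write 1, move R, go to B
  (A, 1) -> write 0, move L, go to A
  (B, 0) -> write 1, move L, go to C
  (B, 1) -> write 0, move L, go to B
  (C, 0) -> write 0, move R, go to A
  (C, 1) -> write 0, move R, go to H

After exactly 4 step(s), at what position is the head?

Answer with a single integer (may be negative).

Answer: -1

Derivation:
Step 1: in state A at pos 1, read 0 -> (A,0)->write 1,move R,goto B. Now: state=B, head=2, tape[0..3]=0110 (head:   ^)
Step 2: in state B at pos 2, read 1 -> (B,1)->write 0,move L,goto B. Now: state=B, head=1, tape[0..3]=0100 (head:  ^)
Step 3: in state B at pos 1, read 1 -> (B,1)->write 0,move L,goto B. Now: state=B, head=0, tape[-1..3]=00000 (head:  ^)
Step 4: in state B at pos 0, read 0 -> (B,0)->write 1,move L,goto C. Now: state=C, head=-1, tape[-2..3]=001000 (head:  ^)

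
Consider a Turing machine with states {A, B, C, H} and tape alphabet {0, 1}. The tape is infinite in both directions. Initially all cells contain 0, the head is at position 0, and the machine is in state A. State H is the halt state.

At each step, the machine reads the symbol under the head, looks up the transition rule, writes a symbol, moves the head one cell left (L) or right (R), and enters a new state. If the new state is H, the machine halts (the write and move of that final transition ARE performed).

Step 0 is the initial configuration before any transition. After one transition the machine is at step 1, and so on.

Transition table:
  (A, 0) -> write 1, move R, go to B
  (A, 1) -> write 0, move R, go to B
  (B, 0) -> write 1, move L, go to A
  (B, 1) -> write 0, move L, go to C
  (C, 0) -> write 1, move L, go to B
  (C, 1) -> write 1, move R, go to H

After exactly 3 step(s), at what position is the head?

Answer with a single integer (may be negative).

Answer: 1

Derivation:
Step 1: in state A at pos 0, read 0 -> (A,0)->write 1,move R,goto B. Now: state=B, head=1, tape[-1..2]=0100 (head:   ^)
Step 2: in state B at pos 1, read 0 -> (B,0)->write 1,move L,goto A. Now: state=A, head=0, tape[-1..2]=0110 (head:  ^)
Step 3: in state A at pos 0, read 1 -> (A,1)->write 0,move R,goto B. Now: state=B, head=1, tape[-1..2]=0010 (head:   ^)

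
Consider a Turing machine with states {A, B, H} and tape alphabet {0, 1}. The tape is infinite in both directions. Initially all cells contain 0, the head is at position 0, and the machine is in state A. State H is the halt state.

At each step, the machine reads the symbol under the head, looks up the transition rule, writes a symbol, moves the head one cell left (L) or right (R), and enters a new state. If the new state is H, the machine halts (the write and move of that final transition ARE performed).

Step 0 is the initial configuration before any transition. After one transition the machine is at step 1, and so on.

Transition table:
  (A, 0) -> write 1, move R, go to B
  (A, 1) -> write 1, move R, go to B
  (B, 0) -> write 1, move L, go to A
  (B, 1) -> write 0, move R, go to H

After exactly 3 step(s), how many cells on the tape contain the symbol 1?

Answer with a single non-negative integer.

Step 1: in state A at pos 0, read 0 -> (A,0)->write 1,move R,goto B. Now: state=B, head=1, tape[-1..2]=0100 (head:   ^)
Step 2: in state B at pos 1, read 0 -> (B,0)->write 1,move L,goto A. Now: state=A, head=0, tape[-1..2]=0110 (head:  ^)
Step 3: in state A at pos 0, read 1 -> (A,1)->write 1,move R,goto B. Now: state=B, head=1, tape[-1..2]=0110 (head:   ^)
Cells containing 1 after step 3: {0, 1} -> 2 cell(s)

Answer: 2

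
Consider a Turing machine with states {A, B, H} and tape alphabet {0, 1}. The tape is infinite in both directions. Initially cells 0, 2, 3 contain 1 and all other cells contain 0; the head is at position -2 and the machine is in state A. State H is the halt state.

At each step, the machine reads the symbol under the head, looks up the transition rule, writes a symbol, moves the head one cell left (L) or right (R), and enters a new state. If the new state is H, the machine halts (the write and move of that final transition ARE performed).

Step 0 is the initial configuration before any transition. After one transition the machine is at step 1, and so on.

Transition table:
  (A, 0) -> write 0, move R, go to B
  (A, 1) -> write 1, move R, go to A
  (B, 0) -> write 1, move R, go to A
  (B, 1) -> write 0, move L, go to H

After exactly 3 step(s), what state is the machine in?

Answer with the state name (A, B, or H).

Step 1: in state A at pos -2, read 0 -> (A,0)->write 0,move R,goto B. Now: state=B, head=-1, tape[-3..4]=00010110 (head:   ^)
Step 2: in state B at pos -1, read 0 -> (B,0)->write 1,move R,goto A. Now: state=A, head=0, tape[-3..4]=00110110 (head:    ^)
Step 3: in state A at pos 0, read 1 -> (A,1)->write 1,move R,goto A. Now: state=A, head=1, tape[-3..4]=00110110 (head:     ^)

Answer: A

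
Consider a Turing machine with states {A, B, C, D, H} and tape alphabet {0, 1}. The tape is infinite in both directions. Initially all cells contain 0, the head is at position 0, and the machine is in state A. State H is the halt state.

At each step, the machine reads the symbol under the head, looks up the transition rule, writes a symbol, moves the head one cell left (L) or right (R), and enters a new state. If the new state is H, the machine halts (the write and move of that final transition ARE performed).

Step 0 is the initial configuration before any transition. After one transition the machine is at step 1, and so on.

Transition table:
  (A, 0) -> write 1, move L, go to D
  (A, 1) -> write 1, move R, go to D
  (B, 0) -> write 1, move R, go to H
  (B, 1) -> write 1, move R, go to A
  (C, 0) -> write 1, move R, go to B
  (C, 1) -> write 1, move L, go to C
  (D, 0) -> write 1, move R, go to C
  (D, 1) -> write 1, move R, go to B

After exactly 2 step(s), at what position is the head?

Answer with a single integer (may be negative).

Step 1: in state A at pos 0, read 0 -> (A,0)->write 1,move L,goto D. Now: state=D, head=-1, tape[-2..1]=0010 (head:  ^)
Step 2: in state D at pos -1, read 0 -> (D,0)->write 1,move R,goto C. Now: state=C, head=0, tape[-2..1]=0110 (head:   ^)

Answer: 0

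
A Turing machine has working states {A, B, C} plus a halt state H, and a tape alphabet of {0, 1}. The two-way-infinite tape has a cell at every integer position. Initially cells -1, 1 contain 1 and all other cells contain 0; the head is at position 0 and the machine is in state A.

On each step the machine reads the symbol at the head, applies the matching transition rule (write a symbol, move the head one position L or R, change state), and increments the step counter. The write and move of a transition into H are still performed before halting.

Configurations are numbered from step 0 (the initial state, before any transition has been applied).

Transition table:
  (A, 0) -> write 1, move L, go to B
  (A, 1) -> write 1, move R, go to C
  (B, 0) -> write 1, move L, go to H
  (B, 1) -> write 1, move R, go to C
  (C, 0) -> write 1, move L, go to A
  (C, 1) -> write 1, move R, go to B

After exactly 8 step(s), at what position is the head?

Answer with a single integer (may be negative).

Answer: 2

Derivation:
Step 1: in state A at pos 0, read 0 -> (A,0)->write 1,move L,goto B. Now: state=B, head=-1, tape[-2..2]=01110 (head:  ^)
Step 2: in state B at pos -1, read 1 -> (B,1)->write 1,move R,goto C. Now: state=C, head=0, tape[-2..2]=01110 (head:   ^)
Step 3: in state C at pos 0, read 1 -> (C,1)->write 1,move R,goto B. Now: state=B, head=1, tape[-2..2]=01110 (head:    ^)
Step 4: in state B at pos 1, read 1 -> (B,1)->write 1,move R,goto C. Now: state=C, head=2, tape[-2..3]=011100 (head:     ^)
Step 5: in state C at pos 2, read 0 -> (C,0)->write 1,move L,goto A. Now: state=A, head=1, tape[-2..3]=011110 (head:    ^)
Step 6: in state A at pos 1, read 1 -> (A,1)->write 1,move R,goto C. Now: state=C, head=2, tape[-2..3]=011110 (head:     ^)
Step 7: in state C at pos 2, read 1 -> (C,1)->write 1,move R,goto B. Now: state=B, head=3, tape[-2..4]=0111100 (head:      ^)
Step 8: in state B at pos 3, read 0 -> (B,0)->write 1,move L,goto H. Now: state=H, head=2, tape[-2..4]=0111110 (head:     ^)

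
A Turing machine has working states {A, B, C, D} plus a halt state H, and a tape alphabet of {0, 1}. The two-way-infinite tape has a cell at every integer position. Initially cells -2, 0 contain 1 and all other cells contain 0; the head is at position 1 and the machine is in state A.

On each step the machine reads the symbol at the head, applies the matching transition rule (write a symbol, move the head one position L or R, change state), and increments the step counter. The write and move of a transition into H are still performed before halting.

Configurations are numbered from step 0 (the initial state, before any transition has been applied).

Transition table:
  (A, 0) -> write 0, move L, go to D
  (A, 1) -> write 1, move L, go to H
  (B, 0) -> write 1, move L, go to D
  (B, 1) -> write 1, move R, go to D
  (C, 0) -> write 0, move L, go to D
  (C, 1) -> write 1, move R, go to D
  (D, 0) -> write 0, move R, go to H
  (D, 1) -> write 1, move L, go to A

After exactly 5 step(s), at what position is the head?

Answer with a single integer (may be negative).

Step 1: in state A at pos 1, read 0 -> (A,0)->write 0,move L,goto D. Now: state=D, head=0, tape[-3..2]=010100 (head:    ^)
Step 2: in state D at pos 0, read 1 -> (D,1)->write 1,move L,goto A. Now: state=A, head=-1, tape[-3..2]=010100 (head:   ^)
Step 3: in state A at pos -1, read 0 -> (A,0)->write 0,move L,goto D. Now: state=D, head=-2, tape[-3..2]=010100 (head:  ^)
Step 4: in state D at pos -2, read 1 -> (D,1)->write 1,move L,goto A. Now: state=A, head=-3, tape[-4..2]=0010100 (head:  ^)
Step 5: in state A at pos -3, read 0 -> (A,0)->write 0,move L,goto D. Now: state=D, head=-4, tape[-5..2]=00010100 (head:  ^)

Answer: -4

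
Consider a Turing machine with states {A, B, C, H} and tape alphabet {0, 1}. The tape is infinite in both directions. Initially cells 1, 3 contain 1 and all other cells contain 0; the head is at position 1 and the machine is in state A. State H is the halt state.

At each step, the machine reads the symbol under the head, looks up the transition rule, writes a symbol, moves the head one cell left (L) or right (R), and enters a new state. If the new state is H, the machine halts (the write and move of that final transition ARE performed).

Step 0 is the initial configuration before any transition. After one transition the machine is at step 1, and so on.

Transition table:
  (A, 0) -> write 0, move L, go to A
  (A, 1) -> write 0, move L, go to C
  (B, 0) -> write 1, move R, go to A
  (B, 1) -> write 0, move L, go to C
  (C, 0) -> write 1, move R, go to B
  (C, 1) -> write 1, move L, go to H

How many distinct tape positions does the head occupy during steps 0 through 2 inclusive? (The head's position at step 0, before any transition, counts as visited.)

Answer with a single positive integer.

Answer: 2

Derivation:
Step 1: in state A at pos 1, read 1 -> (A,1)->write 0,move L,goto C. Now: state=C, head=0, tape[-1..4]=000010 (head:  ^)
Step 2: in state C at pos 0, read 0 -> (C,0)->write 1,move R,goto B. Now: state=B, head=1, tape[-1..4]=010010 (head:   ^)
Head positions at steps 0..2: starting at 1, distinct positions visited = {0, 1} -> 2 position(s)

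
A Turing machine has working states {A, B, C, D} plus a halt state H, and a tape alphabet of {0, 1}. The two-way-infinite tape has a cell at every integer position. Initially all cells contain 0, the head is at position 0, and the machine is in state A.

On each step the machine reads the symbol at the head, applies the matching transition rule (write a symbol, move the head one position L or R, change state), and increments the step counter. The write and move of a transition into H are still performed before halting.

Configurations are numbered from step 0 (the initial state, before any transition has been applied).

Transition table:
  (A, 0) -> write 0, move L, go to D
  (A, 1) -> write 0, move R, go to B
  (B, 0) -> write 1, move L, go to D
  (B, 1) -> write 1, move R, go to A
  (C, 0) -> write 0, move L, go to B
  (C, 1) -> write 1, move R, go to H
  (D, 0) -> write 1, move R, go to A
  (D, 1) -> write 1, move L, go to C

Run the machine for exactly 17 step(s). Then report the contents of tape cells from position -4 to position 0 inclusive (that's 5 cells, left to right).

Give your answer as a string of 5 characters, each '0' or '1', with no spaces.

Answer: 11010

Derivation:
Step 1: in state A at pos 0, read 0 -> (A,0)->write 0,move L,goto D. Now: state=D, head=-1, tape[-2..1]=0000 (head:  ^)
Step 2: in state D at pos -1, read 0 -> (D,0)->write 1,move R,goto A. Now: state=A, head=0, tape[-2..1]=0100 (head:   ^)
Step 3: in state A at pos 0, read 0 -> (A,0)->write 0,move L,goto D. Now: state=D, head=-1, tape[-2..1]=0100 (head:  ^)
Step 4: in state D at pos -1, read 1 -> (D,1)->write 1,move L,goto C. Now: state=C, head=-2, tape[-3..1]=00100 (head:  ^)
Step 5: in state C at pos -2, read 0 -> (C,0)->write 0,move L,goto B. Now: state=B, head=-3, tape[-4..1]=000100 (head:  ^)
Step 6: in state B at pos -3, read 0 -> (B,0)->write 1,move L,goto D. Now: state=D, head=-4, tape[-5..1]=0010100 (head:  ^)
Step 7: in state D at pos -4, read 0 -> (D,0)->write 1,move R,goto A. Now: state=A, head=-3, tape[-5..1]=0110100 (head:   ^)
Step 8: in state A at pos -3, read 1 -> (A,1)->write 0,move R,goto B. Now: state=B, head=-2, tape[-5..1]=0100100 (head:    ^)
Step 9: in state B at pos -2, read 0 -> (B,0)->write 1,move L,goto D. Now: state=D, head=-3, tape[-5..1]=0101100 (head:   ^)
Step 10: in state D at pos -3, read 0 -> (D,0)->write 1,move R,goto A. Now: state=A, head=-2, tape[-5..1]=0111100 (head:    ^)
Step 11: in state A at pos -2, read 1 -> (A,1)->write 0,move R,goto B. Now: state=B, head=-1, tape[-5..1]=0110100 (head:     ^)
Step 12: in state B at pos -1, read 1 -> (B,1)->write 1,move R,goto A. Now: state=A, head=0, tape[-5..1]=0110100 (head:      ^)
Step 13: in state A at pos 0, read 0 -> (A,0)->write 0,move L,goto D. Now: state=D, head=-1, tape[-5..1]=0110100 (head:     ^)
Step 14: in state D at pos -1, read 1 -> (D,1)->write 1,move L,goto C. Now: state=C, head=-2, tape[-5..1]=0110100 (head:    ^)
Step 15: in state C at pos -2, read 0 -> (C,0)->write 0,move L,goto B. Now: state=B, head=-3, tape[-5..1]=0110100 (head:   ^)
Step 16: in state B at pos -3, read 1 -> (B,1)->write 1,move R,goto A. Now: state=A, head=-2, tape[-5..1]=0110100 (head:    ^)
Step 17: in state A at pos -2, read 0 -> (A,0)->write 0,move L,goto D. Now: state=D, head=-3, tape[-5..1]=0110100 (head:   ^)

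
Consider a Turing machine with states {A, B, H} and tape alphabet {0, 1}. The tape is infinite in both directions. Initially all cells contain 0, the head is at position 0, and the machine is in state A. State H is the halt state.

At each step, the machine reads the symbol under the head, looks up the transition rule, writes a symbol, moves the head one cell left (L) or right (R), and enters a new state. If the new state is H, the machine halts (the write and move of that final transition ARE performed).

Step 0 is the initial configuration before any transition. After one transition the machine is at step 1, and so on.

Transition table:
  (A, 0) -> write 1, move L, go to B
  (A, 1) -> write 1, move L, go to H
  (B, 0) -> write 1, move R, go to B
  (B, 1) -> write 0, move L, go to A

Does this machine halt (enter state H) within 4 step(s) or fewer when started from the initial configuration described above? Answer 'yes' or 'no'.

Step 1: in state A at pos 0, read 0 -> (A,0)->write 1,move L,goto B. Now: state=B, head=-1, tape[-2..1]=0010 (head:  ^)
Step 2: in state B at pos -1, read 0 -> (B,0)->write 1,move R,goto B. Now: state=B, head=0, tape[-2..1]=0110 (head:   ^)
Step 3: in state B at pos 0, read 1 -> (B,1)->write 0,move L,goto A. Now: state=A, head=-1, tape[-2..1]=0100 (head:  ^)
Step 4: in state A at pos -1, read 1 -> (A,1)->write 1,move L,goto H. Now: state=H, head=-2, tape[-3..1]=00100 (head:  ^)
State H reached at step 4; 4 <= 4 -> yes

Answer: yes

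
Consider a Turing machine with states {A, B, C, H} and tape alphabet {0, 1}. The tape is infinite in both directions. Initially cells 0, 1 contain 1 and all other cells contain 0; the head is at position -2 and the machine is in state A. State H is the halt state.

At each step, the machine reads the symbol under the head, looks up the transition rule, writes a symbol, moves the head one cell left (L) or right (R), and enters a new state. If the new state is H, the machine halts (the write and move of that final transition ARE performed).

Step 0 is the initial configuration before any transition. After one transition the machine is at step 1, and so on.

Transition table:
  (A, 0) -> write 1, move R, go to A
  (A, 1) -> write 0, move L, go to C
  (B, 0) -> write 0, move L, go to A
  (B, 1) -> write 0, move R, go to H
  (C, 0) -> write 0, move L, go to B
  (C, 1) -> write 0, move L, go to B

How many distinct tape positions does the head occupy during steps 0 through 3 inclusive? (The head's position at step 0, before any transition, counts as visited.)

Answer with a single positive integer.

Answer: 3

Derivation:
Step 1: in state A at pos -2, read 0 -> (A,0)->write 1,move R,goto A. Now: state=A, head=-1, tape[-3..2]=010110 (head:   ^)
Step 2: in state A at pos -1, read 0 -> (A,0)->write 1,move R,goto A. Now: state=A, head=0, tape[-3..2]=011110 (head:    ^)
Step 3: in state A at pos 0, read 1 -> (A,1)->write 0,move L,goto C. Now: state=C, head=-1, tape[-3..2]=011010 (head:   ^)
Head positions at steps 0..3: starting at -2, distinct positions visited = {-2, -1, 0} -> 3 position(s)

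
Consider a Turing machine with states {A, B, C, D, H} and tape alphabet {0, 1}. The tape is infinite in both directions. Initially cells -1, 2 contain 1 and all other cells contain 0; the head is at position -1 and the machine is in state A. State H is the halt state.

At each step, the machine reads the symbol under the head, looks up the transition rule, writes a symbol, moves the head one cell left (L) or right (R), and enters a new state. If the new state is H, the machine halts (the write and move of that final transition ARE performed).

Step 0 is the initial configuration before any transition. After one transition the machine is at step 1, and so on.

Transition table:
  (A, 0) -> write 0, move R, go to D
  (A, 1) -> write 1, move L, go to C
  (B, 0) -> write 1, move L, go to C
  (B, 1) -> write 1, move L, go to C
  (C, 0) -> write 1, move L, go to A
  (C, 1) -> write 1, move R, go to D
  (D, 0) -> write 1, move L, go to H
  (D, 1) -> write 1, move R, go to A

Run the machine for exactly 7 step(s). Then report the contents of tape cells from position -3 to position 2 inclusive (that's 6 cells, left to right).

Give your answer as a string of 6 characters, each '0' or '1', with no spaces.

Answer: 011001

Derivation:
Step 1: in state A at pos -1, read 1 -> (A,1)->write 1,move L,goto C. Now: state=C, head=-2, tape[-3..3]=0010010 (head:  ^)
Step 2: in state C at pos -2, read 0 -> (C,0)->write 1,move L,goto A. Now: state=A, head=-3, tape[-4..3]=00110010 (head:  ^)
Step 3: in state A at pos -3, read 0 -> (A,0)->write 0,move R,goto D. Now: state=D, head=-2, tape[-4..3]=00110010 (head:   ^)
Step 4: in state D at pos -2, read 1 -> (D,1)->write 1,move R,goto A. Now: state=A, head=-1, tape[-4..3]=00110010 (head:    ^)
Step 5: in state A at pos -1, read 1 -> (A,1)->write 1,move L,goto C. Now: state=C, head=-2, tape[-4..3]=00110010 (head:   ^)
Step 6: in state C at pos -2, read 1 -> (C,1)->write 1,move R,goto D. Now: state=D, head=-1, tape[-4..3]=00110010 (head:    ^)
Step 7: in state D at pos -1, read 1 -> (D,1)->write 1,move R,goto A. Now: state=A, head=0, tape[-4..3]=00110010 (head:     ^)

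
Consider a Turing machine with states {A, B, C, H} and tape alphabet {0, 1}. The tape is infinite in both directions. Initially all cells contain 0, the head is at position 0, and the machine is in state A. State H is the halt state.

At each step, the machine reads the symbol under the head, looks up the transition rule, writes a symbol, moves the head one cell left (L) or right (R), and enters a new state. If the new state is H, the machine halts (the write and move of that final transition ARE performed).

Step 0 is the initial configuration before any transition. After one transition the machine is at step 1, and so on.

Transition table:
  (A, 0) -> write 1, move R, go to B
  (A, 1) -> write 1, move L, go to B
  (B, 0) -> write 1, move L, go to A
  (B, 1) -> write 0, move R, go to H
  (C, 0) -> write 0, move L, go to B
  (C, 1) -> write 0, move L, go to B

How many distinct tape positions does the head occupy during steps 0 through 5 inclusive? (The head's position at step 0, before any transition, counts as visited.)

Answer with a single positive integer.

Answer: 4

Derivation:
Step 1: in state A at pos 0, read 0 -> (A,0)->write 1,move R,goto B. Now: state=B, head=1, tape[-1..2]=0100 (head:   ^)
Step 2: in state B at pos 1, read 0 -> (B,0)->write 1,move L,goto A. Now: state=A, head=0, tape[-1..2]=0110 (head:  ^)
Step 3: in state A at pos 0, read 1 -> (A,1)->write 1,move L,goto B. Now: state=B, head=-1, tape[-2..2]=00110 (head:  ^)
Step 4: in state B at pos -1, read 0 -> (B,0)->write 1,move L,goto A. Now: state=A, head=-2, tape[-3..2]=001110 (head:  ^)
Step 5: in state A at pos -2, read 0 -> (A,0)->write 1,move R,goto B. Now: state=B, head=-1, tape[-3..2]=011110 (head:   ^)
Head positions at steps 0..5: starting at 0, distinct positions visited = {-2, -1, 0, 1} -> 4 position(s)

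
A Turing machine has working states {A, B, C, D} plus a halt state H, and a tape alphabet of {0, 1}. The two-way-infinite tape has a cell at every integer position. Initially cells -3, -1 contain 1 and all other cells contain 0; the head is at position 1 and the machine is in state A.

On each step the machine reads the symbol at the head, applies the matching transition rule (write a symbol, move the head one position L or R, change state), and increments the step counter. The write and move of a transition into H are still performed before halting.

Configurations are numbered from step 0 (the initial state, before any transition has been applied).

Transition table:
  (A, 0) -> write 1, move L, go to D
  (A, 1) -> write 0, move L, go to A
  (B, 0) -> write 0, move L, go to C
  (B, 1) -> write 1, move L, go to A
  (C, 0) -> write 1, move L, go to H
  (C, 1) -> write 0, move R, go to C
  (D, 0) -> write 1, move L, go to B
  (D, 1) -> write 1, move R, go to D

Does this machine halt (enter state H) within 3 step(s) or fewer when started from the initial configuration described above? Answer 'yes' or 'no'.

Answer: no

Derivation:
Step 1: in state A at pos 1, read 0 -> (A,0)->write 1,move L,goto D. Now: state=D, head=0, tape[-4..2]=0101010 (head:     ^)
Step 2: in state D at pos 0, read 0 -> (D,0)->write 1,move L,goto B. Now: state=B, head=-1, tape[-4..2]=0101110 (head:    ^)
Step 3: in state B at pos -1, read 1 -> (B,1)->write 1,move L,goto A. Now: state=A, head=-2, tape[-4..2]=0101110 (head:   ^)
After 3 step(s): state = A (not H) -> not halted within 3 -> no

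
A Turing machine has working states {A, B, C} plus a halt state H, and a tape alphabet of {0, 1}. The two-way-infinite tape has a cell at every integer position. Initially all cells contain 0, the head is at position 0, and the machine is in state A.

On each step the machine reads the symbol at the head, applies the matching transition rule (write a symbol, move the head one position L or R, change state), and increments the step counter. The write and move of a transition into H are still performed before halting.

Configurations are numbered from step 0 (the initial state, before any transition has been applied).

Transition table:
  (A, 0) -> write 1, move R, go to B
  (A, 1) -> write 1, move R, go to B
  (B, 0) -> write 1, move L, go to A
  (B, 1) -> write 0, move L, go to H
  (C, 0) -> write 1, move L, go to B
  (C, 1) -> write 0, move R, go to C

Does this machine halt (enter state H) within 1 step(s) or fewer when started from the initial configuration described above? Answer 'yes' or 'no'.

Step 1: in state A at pos 0, read 0 -> (A,0)->write 1,move R,goto B. Now: state=B, head=1, tape[-1..2]=0100 (head:   ^)
After 1 step(s): state = B (not H) -> not halted within 1 -> no

Answer: no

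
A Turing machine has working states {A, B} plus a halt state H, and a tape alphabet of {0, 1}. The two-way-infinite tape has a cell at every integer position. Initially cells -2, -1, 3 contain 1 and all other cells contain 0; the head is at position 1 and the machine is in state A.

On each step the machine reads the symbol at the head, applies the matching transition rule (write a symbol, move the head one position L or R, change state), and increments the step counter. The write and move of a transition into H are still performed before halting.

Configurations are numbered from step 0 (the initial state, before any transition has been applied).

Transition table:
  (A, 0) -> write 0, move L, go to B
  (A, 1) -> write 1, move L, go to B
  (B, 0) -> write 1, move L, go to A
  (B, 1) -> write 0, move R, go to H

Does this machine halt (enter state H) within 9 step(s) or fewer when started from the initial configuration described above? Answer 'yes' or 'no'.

Step 1: in state A at pos 1, read 0 -> (A,0)->write 0,move L,goto B. Now: state=B, head=0, tape[-3..4]=01100010 (head:    ^)
Step 2: in state B at pos 0, read 0 -> (B,0)->write 1,move L,goto A. Now: state=A, head=-1, tape[-3..4]=01110010 (head:   ^)
Step 3: in state A at pos -1, read 1 -> (A,1)->write 1,move L,goto B. Now: state=B, head=-2, tape[-3..4]=01110010 (head:  ^)
Step 4: in state B at pos -2, read 1 -> (B,1)->write 0,move R,goto H. Now: state=H, head=-1, tape[-3..4]=00110010 (head:   ^)
State H reached at step 4; 4 <= 9 -> yes

Answer: yes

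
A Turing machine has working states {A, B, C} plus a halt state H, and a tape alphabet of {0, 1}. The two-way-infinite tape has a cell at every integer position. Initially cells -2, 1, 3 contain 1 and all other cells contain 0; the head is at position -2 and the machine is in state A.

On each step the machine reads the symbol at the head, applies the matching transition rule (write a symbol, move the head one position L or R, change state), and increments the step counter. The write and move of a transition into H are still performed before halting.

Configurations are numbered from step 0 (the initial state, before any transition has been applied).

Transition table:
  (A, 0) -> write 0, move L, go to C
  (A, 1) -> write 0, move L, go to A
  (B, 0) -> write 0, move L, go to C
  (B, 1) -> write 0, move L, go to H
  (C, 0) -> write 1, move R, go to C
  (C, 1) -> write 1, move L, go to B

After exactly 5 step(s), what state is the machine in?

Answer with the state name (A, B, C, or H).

Step 1: in state A at pos -2, read 1 -> (A,1)->write 0,move L,goto A. Now: state=A, head=-3, tape[-4..4]=000001010 (head:  ^)
Step 2: in state A at pos -3, read 0 -> (A,0)->write 0,move L,goto C. Now: state=C, head=-4, tape[-5..4]=0000001010 (head:  ^)
Step 3: in state C at pos -4, read 0 -> (C,0)->write 1,move R,goto C. Now: state=C, head=-3, tape[-5..4]=0100001010 (head:   ^)
Step 4: in state C at pos -3, read 0 -> (C,0)->write 1,move R,goto C. Now: state=C, head=-2, tape[-5..4]=0110001010 (head:    ^)
Step 5: in state C at pos -2, read 0 -> (C,0)->write 1,move R,goto C. Now: state=C, head=-1, tape[-5..4]=0111001010 (head:     ^)

Answer: C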